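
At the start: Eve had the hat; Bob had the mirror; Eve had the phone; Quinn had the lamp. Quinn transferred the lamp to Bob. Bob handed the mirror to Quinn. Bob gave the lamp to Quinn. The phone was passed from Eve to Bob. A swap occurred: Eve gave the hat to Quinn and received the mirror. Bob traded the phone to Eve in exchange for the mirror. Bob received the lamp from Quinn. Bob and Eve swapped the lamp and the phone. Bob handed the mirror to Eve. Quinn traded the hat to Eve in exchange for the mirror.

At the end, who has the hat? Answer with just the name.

Answer: Eve

Derivation:
Tracking all object holders:
Start: hat:Eve, mirror:Bob, phone:Eve, lamp:Quinn
Event 1 (give lamp: Quinn -> Bob). State: hat:Eve, mirror:Bob, phone:Eve, lamp:Bob
Event 2 (give mirror: Bob -> Quinn). State: hat:Eve, mirror:Quinn, phone:Eve, lamp:Bob
Event 3 (give lamp: Bob -> Quinn). State: hat:Eve, mirror:Quinn, phone:Eve, lamp:Quinn
Event 4 (give phone: Eve -> Bob). State: hat:Eve, mirror:Quinn, phone:Bob, lamp:Quinn
Event 5 (swap hat<->mirror: now hat:Quinn, mirror:Eve). State: hat:Quinn, mirror:Eve, phone:Bob, lamp:Quinn
Event 6 (swap phone<->mirror: now phone:Eve, mirror:Bob). State: hat:Quinn, mirror:Bob, phone:Eve, lamp:Quinn
Event 7 (give lamp: Quinn -> Bob). State: hat:Quinn, mirror:Bob, phone:Eve, lamp:Bob
Event 8 (swap lamp<->phone: now lamp:Eve, phone:Bob). State: hat:Quinn, mirror:Bob, phone:Bob, lamp:Eve
Event 9 (give mirror: Bob -> Eve). State: hat:Quinn, mirror:Eve, phone:Bob, lamp:Eve
Event 10 (swap hat<->mirror: now hat:Eve, mirror:Quinn). State: hat:Eve, mirror:Quinn, phone:Bob, lamp:Eve

Final state: hat:Eve, mirror:Quinn, phone:Bob, lamp:Eve
The hat is held by Eve.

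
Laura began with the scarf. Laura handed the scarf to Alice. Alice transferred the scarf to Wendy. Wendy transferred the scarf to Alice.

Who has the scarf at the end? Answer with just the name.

Answer: Alice

Derivation:
Tracking the scarf through each event:
Start: Laura has the scarf.
After event 1: Alice has the scarf.
After event 2: Wendy has the scarf.
After event 3: Alice has the scarf.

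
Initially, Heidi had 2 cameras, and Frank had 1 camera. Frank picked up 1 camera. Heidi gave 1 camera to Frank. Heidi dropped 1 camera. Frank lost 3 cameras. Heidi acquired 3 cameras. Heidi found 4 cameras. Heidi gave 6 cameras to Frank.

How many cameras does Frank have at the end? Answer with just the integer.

Tracking counts step by step:
Start: Heidi=2, Frank=1
Event 1 (Frank +1): Frank: 1 -> 2. State: Heidi=2, Frank=2
Event 2 (Heidi -> Frank, 1): Heidi: 2 -> 1, Frank: 2 -> 3. State: Heidi=1, Frank=3
Event 3 (Heidi -1): Heidi: 1 -> 0. State: Heidi=0, Frank=3
Event 4 (Frank -3): Frank: 3 -> 0. State: Heidi=0, Frank=0
Event 5 (Heidi +3): Heidi: 0 -> 3. State: Heidi=3, Frank=0
Event 6 (Heidi +4): Heidi: 3 -> 7. State: Heidi=7, Frank=0
Event 7 (Heidi -> Frank, 6): Heidi: 7 -> 1, Frank: 0 -> 6. State: Heidi=1, Frank=6

Frank's final count: 6

Answer: 6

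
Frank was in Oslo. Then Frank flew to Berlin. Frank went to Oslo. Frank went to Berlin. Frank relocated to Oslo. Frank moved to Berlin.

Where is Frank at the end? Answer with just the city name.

Answer: Berlin

Derivation:
Tracking Frank's location:
Start: Frank is in Oslo.
After move 1: Oslo -> Berlin. Frank is in Berlin.
After move 2: Berlin -> Oslo. Frank is in Oslo.
After move 3: Oslo -> Berlin. Frank is in Berlin.
After move 4: Berlin -> Oslo. Frank is in Oslo.
After move 5: Oslo -> Berlin. Frank is in Berlin.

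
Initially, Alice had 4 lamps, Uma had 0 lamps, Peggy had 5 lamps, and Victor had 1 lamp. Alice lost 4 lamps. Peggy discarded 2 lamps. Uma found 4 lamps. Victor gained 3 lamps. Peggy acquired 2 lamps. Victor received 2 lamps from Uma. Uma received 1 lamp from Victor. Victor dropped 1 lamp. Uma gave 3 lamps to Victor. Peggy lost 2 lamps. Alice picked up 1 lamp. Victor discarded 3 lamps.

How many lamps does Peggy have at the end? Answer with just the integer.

Answer: 3

Derivation:
Tracking counts step by step:
Start: Alice=4, Uma=0, Peggy=5, Victor=1
Event 1 (Alice -4): Alice: 4 -> 0. State: Alice=0, Uma=0, Peggy=5, Victor=1
Event 2 (Peggy -2): Peggy: 5 -> 3. State: Alice=0, Uma=0, Peggy=3, Victor=1
Event 3 (Uma +4): Uma: 0 -> 4. State: Alice=0, Uma=4, Peggy=3, Victor=1
Event 4 (Victor +3): Victor: 1 -> 4. State: Alice=0, Uma=4, Peggy=3, Victor=4
Event 5 (Peggy +2): Peggy: 3 -> 5. State: Alice=0, Uma=4, Peggy=5, Victor=4
Event 6 (Uma -> Victor, 2): Uma: 4 -> 2, Victor: 4 -> 6. State: Alice=0, Uma=2, Peggy=5, Victor=6
Event 7 (Victor -> Uma, 1): Victor: 6 -> 5, Uma: 2 -> 3. State: Alice=0, Uma=3, Peggy=5, Victor=5
Event 8 (Victor -1): Victor: 5 -> 4. State: Alice=0, Uma=3, Peggy=5, Victor=4
Event 9 (Uma -> Victor, 3): Uma: 3 -> 0, Victor: 4 -> 7. State: Alice=0, Uma=0, Peggy=5, Victor=7
Event 10 (Peggy -2): Peggy: 5 -> 3. State: Alice=0, Uma=0, Peggy=3, Victor=7
Event 11 (Alice +1): Alice: 0 -> 1. State: Alice=1, Uma=0, Peggy=3, Victor=7
Event 12 (Victor -3): Victor: 7 -> 4. State: Alice=1, Uma=0, Peggy=3, Victor=4

Peggy's final count: 3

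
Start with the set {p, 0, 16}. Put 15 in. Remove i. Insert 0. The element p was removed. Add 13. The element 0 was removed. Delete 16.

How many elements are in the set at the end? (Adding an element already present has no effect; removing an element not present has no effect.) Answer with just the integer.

Tracking the set through each operation:
Start: {0, 16, p}
Event 1 (add 15): added. Set: {0, 15, 16, p}
Event 2 (remove i): not present, no change. Set: {0, 15, 16, p}
Event 3 (add 0): already present, no change. Set: {0, 15, 16, p}
Event 4 (remove p): removed. Set: {0, 15, 16}
Event 5 (add 13): added. Set: {0, 13, 15, 16}
Event 6 (remove 0): removed. Set: {13, 15, 16}
Event 7 (remove 16): removed. Set: {13, 15}

Final set: {13, 15} (size 2)

Answer: 2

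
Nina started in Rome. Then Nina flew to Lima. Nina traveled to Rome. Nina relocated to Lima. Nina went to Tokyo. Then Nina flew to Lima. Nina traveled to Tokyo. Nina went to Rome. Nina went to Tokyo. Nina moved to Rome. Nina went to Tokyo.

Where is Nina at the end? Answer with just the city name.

Tracking Nina's location:
Start: Nina is in Rome.
After move 1: Rome -> Lima. Nina is in Lima.
After move 2: Lima -> Rome. Nina is in Rome.
After move 3: Rome -> Lima. Nina is in Lima.
After move 4: Lima -> Tokyo. Nina is in Tokyo.
After move 5: Tokyo -> Lima. Nina is in Lima.
After move 6: Lima -> Tokyo. Nina is in Tokyo.
After move 7: Tokyo -> Rome. Nina is in Rome.
After move 8: Rome -> Tokyo. Nina is in Tokyo.
After move 9: Tokyo -> Rome. Nina is in Rome.
After move 10: Rome -> Tokyo. Nina is in Tokyo.

Answer: Tokyo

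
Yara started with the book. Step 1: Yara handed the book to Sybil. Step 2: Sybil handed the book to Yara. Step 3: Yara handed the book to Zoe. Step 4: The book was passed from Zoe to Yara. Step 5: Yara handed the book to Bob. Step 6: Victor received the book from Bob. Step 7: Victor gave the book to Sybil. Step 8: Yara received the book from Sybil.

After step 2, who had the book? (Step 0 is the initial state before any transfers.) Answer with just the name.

Tracking the book holder through step 2:
After step 0 (start): Yara
After step 1: Sybil
After step 2: Yara

At step 2, the holder is Yara.

Answer: Yara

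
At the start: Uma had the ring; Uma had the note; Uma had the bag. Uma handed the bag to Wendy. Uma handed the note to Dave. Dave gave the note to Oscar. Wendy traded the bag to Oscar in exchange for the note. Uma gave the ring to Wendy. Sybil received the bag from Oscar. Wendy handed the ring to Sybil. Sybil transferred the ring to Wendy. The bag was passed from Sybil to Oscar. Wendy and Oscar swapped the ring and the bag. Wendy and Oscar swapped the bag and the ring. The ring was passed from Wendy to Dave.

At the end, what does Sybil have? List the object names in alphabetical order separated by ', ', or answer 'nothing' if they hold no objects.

Answer: nothing

Derivation:
Tracking all object holders:
Start: ring:Uma, note:Uma, bag:Uma
Event 1 (give bag: Uma -> Wendy). State: ring:Uma, note:Uma, bag:Wendy
Event 2 (give note: Uma -> Dave). State: ring:Uma, note:Dave, bag:Wendy
Event 3 (give note: Dave -> Oscar). State: ring:Uma, note:Oscar, bag:Wendy
Event 4 (swap bag<->note: now bag:Oscar, note:Wendy). State: ring:Uma, note:Wendy, bag:Oscar
Event 5 (give ring: Uma -> Wendy). State: ring:Wendy, note:Wendy, bag:Oscar
Event 6 (give bag: Oscar -> Sybil). State: ring:Wendy, note:Wendy, bag:Sybil
Event 7 (give ring: Wendy -> Sybil). State: ring:Sybil, note:Wendy, bag:Sybil
Event 8 (give ring: Sybil -> Wendy). State: ring:Wendy, note:Wendy, bag:Sybil
Event 9 (give bag: Sybil -> Oscar). State: ring:Wendy, note:Wendy, bag:Oscar
Event 10 (swap ring<->bag: now ring:Oscar, bag:Wendy). State: ring:Oscar, note:Wendy, bag:Wendy
Event 11 (swap bag<->ring: now bag:Oscar, ring:Wendy). State: ring:Wendy, note:Wendy, bag:Oscar
Event 12 (give ring: Wendy -> Dave). State: ring:Dave, note:Wendy, bag:Oscar

Final state: ring:Dave, note:Wendy, bag:Oscar
Sybil holds: (nothing).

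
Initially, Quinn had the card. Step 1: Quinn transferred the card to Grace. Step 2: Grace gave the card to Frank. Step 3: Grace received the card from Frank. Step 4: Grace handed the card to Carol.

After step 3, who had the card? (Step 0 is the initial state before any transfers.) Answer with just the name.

Tracking the card holder through step 3:
After step 0 (start): Quinn
After step 1: Grace
After step 2: Frank
After step 3: Grace

At step 3, the holder is Grace.

Answer: Grace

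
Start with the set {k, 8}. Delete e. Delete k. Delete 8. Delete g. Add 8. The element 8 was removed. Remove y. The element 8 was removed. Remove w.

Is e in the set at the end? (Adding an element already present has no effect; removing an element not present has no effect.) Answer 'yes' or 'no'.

Answer: no

Derivation:
Tracking the set through each operation:
Start: {8, k}
Event 1 (remove e): not present, no change. Set: {8, k}
Event 2 (remove k): removed. Set: {8}
Event 3 (remove 8): removed. Set: {}
Event 4 (remove g): not present, no change. Set: {}
Event 5 (add 8): added. Set: {8}
Event 6 (remove 8): removed. Set: {}
Event 7 (remove y): not present, no change. Set: {}
Event 8 (remove 8): not present, no change. Set: {}
Event 9 (remove w): not present, no change. Set: {}

Final set: {} (size 0)
e is NOT in the final set.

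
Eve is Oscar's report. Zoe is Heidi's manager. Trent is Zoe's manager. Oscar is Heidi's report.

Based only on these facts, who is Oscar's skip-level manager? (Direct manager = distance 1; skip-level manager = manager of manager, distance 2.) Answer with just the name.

Reconstructing the manager chain from the given facts:
  Trent -> Zoe -> Heidi -> Oscar -> Eve
(each arrow means 'manager of the next')
Positions in the chain (0 = top):
  position of Trent: 0
  position of Zoe: 1
  position of Heidi: 2
  position of Oscar: 3
  position of Eve: 4

Oscar is at position 3; the skip-level manager is 2 steps up the chain, i.e. position 1: Zoe.

Answer: Zoe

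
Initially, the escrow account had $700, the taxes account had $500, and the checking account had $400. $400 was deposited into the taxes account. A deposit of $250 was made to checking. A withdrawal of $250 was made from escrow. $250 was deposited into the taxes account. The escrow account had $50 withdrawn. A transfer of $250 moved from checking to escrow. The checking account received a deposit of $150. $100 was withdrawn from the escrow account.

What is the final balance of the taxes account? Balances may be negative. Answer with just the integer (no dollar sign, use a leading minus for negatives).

Tracking account balances step by step:
Start: escrow=700, taxes=500, checking=400
Event 1 (deposit 400 to taxes): taxes: 500 + 400 = 900. Balances: escrow=700, taxes=900, checking=400
Event 2 (deposit 250 to checking): checking: 400 + 250 = 650. Balances: escrow=700, taxes=900, checking=650
Event 3 (withdraw 250 from escrow): escrow: 700 - 250 = 450. Balances: escrow=450, taxes=900, checking=650
Event 4 (deposit 250 to taxes): taxes: 900 + 250 = 1150. Balances: escrow=450, taxes=1150, checking=650
Event 5 (withdraw 50 from escrow): escrow: 450 - 50 = 400. Balances: escrow=400, taxes=1150, checking=650
Event 6 (transfer 250 checking -> escrow): checking: 650 - 250 = 400, escrow: 400 + 250 = 650. Balances: escrow=650, taxes=1150, checking=400
Event 7 (deposit 150 to checking): checking: 400 + 150 = 550. Balances: escrow=650, taxes=1150, checking=550
Event 8 (withdraw 100 from escrow): escrow: 650 - 100 = 550. Balances: escrow=550, taxes=1150, checking=550

Final balance of taxes: 1150

Answer: 1150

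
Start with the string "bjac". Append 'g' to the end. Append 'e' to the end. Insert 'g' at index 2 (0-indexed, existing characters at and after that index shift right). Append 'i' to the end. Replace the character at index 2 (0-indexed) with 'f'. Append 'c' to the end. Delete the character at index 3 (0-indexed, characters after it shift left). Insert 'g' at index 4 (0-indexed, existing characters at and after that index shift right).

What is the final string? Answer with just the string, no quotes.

Answer: bjfcggeic

Derivation:
Applying each edit step by step:
Start: "bjac"
Op 1 (append 'g'): "bjac" -> "bjacg"
Op 2 (append 'e'): "bjacg" -> "bjacge"
Op 3 (insert 'g' at idx 2): "bjacge" -> "bjgacge"
Op 4 (append 'i'): "bjgacge" -> "bjgacgei"
Op 5 (replace idx 2: 'g' -> 'f'): "bjgacgei" -> "bjfacgei"
Op 6 (append 'c'): "bjfacgei" -> "bjfacgeic"
Op 7 (delete idx 3 = 'a'): "bjfacgeic" -> "bjfcgeic"
Op 8 (insert 'g' at idx 4): "bjfcgeic" -> "bjfcggeic"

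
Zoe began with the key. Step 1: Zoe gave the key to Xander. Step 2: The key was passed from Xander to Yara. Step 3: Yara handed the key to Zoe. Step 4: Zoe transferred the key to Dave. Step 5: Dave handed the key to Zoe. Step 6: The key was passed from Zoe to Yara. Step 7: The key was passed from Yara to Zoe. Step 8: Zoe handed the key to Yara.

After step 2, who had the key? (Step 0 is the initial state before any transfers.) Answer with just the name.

Answer: Yara

Derivation:
Tracking the key holder through step 2:
After step 0 (start): Zoe
After step 1: Xander
After step 2: Yara

At step 2, the holder is Yara.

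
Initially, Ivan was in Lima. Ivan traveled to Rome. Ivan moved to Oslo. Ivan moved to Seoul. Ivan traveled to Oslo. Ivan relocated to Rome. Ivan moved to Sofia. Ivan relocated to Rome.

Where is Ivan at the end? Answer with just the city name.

Tracking Ivan's location:
Start: Ivan is in Lima.
After move 1: Lima -> Rome. Ivan is in Rome.
After move 2: Rome -> Oslo. Ivan is in Oslo.
After move 3: Oslo -> Seoul. Ivan is in Seoul.
After move 4: Seoul -> Oslo. Ivan is in Oslo.
After move 5: Oslo -> Rome. Ivan is in Rome.
After move 6: Rome -> Sofia. Ivan is in Sofia.
After move 7: Sofia -> Rome. Ivan is in Rome.

Answer: Rome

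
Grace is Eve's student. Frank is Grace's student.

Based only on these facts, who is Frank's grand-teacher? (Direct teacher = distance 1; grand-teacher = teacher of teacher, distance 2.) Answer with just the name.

Reconstructing the teacher chain from the given facts:
  Eve -> Grace -> Frank
(each arrow means 'teacher of the next')
Positions in the chain (0 = top):
  position of Eve: 0
  position of Grace: 1
  position of Frank: 2

Frank is at position 2; the grand-teacher is 2 steps up the chain, i.e. position 0: Eve.

Answer: Eve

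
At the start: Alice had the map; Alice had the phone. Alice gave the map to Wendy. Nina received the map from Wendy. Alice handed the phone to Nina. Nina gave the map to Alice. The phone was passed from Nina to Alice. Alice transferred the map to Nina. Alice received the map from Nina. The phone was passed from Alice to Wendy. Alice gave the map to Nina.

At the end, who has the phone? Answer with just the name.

Answer: Wendy

Derivation:
Tracking all object holders:
Start: map:Alice, phone:Alice
Event 1 (give map: Alice -> Wendy). State: map:Wendy, phone:Alice
Event 2 (give map: Wendy -> Nina). State: map:Nina, phone:Alice
Event 3 (give phone: Alice -> Nina). State: map:Nina, phone:Nina
Event 4 (give map: Nina -> Alice). State: map:Alice, phone:Nina
Event 5 (give phone: Nina -> Alice). State: map:Alice, phone:Alice
Event 6 (give map: Alice -> Nina). State: map:Nina, phone:Alice
Event 7 (give map: Nina -> Alice). State: map:Alice, phone:Alice
Event 8 (give phone: Alice -> Wendy). State: map:Alice, phone:Wendy
Event 9 (give map: Alice -> Nina). State: map:Nina, phone:Wendy

Final state: map:Nina, phone:Wendy
The phone is held by Wendy.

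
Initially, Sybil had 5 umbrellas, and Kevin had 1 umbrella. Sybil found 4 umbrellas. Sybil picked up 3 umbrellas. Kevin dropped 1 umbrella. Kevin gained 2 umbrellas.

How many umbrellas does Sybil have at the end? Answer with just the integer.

Answer: 12

Derivation:
Tracking counts step by step:
Start: Sybil=5, Kevin=1
Event 1 (Sybil +4): Sybil: 5 -> 9. State: Sybil=9, Kevin=1
Event 2 (Sybil +3): Sybil: 9 -> 12. State: Sybil=12, Kevin=1
Event 3 (Kevin -1): Kevin: 1 -> 0. State: Sybil=12, Kevin=0
Event 4 (Kevin +2): Kevin: 0 -> 2. State: Sybil=12, Kevin=2

Sybil's final count: 12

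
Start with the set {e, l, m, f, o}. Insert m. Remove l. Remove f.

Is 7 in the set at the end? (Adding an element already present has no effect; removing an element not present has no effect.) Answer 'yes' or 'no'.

Tracking the set through each operation:
Start: {e, f, l, m, o}
Event 1 (add m): already present, no change. Set: {e, f, l, m, o}
Event 2 (remove l): removed. Set: {e, f, m, o}
Event 3 (remove f): removed. Set: {e, m, o}

Final set: {e, m, o} (size 3)
7 is NOT in the final set.

Answer: no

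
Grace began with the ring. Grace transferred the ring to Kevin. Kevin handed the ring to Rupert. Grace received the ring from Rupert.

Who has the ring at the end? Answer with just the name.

Answer: Grace

Derivation:
Tracking the ring through each event:
Start: Grace has the ring.
After event 1: Kevin has the ring.
After event 2: Rupert has the ring.
After event 3: Grace has the ring.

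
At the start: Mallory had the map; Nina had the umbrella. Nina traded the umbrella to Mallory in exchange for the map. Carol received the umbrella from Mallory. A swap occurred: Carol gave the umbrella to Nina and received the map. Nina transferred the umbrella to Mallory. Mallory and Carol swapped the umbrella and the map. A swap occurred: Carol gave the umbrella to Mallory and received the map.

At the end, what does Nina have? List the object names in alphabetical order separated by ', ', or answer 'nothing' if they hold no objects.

Answer: nothing

Derivation:
Tracking all object holders:
Start: map:Mallory, umbrella:Nina
Event 1 (swap umbrella<->map: now umbrella:Mallory, map:Nina). State: map:Nina, umbrella:Mallory
Event 2 (give umbrella: Mallory -> Carol). State: map:Nina, umbrella:Carol
Event 3 (swap umbrella<->map: now umbrella:Nina, map:Carol). State: map:Carol, umbrella:Nina
Event 4 (give umbrella: Nina -> Mallory). State: map:Carol, umbrella:Mallory
Event 5 (swap umbrella<->map: now umbrella:Carol, map:Mallory). State: map:Mallory, umbrella:Carol
Event 6 (swap umbrella<->map: now umbrella:Mallory, map:Carol). State: map:Carol, umbrella:Mallory

Final state: map:Carol, umbrella:Mallory
Nina holds: (nothing).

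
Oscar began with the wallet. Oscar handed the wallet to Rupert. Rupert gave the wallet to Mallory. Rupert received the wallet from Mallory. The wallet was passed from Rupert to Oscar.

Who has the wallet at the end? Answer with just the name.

Tracking the wallet through each event:
Start: Oscar has the wallet.
After event 1: Rupert has the wallet.
After event 2: Mallory has the wallet.
After event 3: Rupert has the wallet.
After event 4: Oscar has the wallet.

Answer: Oscar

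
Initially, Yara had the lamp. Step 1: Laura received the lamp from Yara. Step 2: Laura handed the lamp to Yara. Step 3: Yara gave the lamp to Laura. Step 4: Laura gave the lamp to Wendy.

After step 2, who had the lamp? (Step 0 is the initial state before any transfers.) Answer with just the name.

Tracking the lamp holder through step 2:
After step 0 (start): Yara
After step 1: Laura
After step 2: Yara

At step 2, the holder is Yara.

Answer: Yara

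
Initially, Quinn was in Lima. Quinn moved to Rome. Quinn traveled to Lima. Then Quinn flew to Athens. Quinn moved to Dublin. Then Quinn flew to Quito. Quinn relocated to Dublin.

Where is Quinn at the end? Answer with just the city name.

Answer: Dublin

Derivation:
Tracking Quinn's location:
Start: Quinn is in Lima.
After move 1: Lima -> Rome. Quinn is in Rome.
After move 2: Rome -> Lima. Quinn is in Lima.
After move 3: Lima -> Athens. Quinn is in Athens.
After move 4: Athens -> Dublin. Quinn is in Dublin.
After move 5: Dublin -> Quito. Quinn is in Quito.
After move 6: Quito -> Dublin. Quinn is in Dublin.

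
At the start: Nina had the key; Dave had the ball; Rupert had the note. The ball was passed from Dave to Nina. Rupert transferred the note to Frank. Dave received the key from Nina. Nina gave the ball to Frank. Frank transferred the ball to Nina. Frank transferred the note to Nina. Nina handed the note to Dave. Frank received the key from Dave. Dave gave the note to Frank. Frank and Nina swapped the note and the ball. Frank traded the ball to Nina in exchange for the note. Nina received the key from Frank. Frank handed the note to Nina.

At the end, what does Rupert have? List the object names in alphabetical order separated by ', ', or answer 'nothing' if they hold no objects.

Tracking all object holders:
Start: key:Nina, ball:Dave, note:Rupert
Event 1 (give ball: Dave -> Nina). State: key:Nina, ball:Nina, note:Rupert
Event 2 (give note: Rupert -> Frank). State: key:Nina, ball:Nina, note:Frank
Event 3 (give key: Nina -> Dave). State: key:Dave, ball:Nina, note:Frank
Event 4 (give ball: Nina -> Frank). State: key:Dave, ball:Frank, note:Frank
Event 5 (give ball: Frank -> Nina). State: key:Dave, ball:Nina, note:Frank
Event 6 (give note: Frank -> Nina). State: key:Dave, ball:Nina, note:Nina
Event 7 (give note: Nina -> Dave). State: key:Dave, ball:Nina, note:Dave
Event 8 (give key: Dave -> Frank). State: key:Frank, ball:Nina, note:Dave
Event 9 (give note: Dave -> Frank). State: key:Frank, ball:Nina, note:Frank
Event 10 (swap note<->ball: now note:Nina, ball:Frank). State: key:Frank, ball:Frank, note:Nina
Event 11 (swap ball<->note: now ball:Nina, note:Frank). State: key:Frank, ball:Nina, note:Frank
Event 12 (give key: Frank -> Nina). State: key:Nina, ball:Nina, note:Frank
Event 13 (give note: Frank -> Nina). State: key:Nina, ball:Nina, note:Nina

Final state: key:Nina, ball:Nina, note:Nina
Rupert holds: (nothing).

Answer: nothing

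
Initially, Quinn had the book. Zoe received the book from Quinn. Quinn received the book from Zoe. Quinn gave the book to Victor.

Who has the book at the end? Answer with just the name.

Answer: Victor

Derivation:
Tracking the book through each event:
Start: Quinn has the book.
After event 1: Zoe has the book.
After event 2: Quinn has the book.
After event 3: Victor has the book.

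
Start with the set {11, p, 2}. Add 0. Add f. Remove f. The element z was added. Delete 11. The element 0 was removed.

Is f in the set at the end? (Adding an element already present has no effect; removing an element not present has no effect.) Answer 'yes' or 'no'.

Tracking the set through each operation:
Start: {11, 2, p}
Event 1 (add 0): added. Set: {0, 11, 2, p}
Event 2 (add f): added. Set: {0, 11, 2, f, p}
Event 3 (remove f): removed. Set: {0, 11, 2, p}
Event 4 (add z): added. Set: {0, 11, 2, p, z}
Event 5 (remove 11): removed. Set: {0, 2, p, z}
Event 6 (remove 0): removed. Set: {2, p, z}

Final set: {2, p, z} (size 3)
f is NOT in the final set.

Answer: no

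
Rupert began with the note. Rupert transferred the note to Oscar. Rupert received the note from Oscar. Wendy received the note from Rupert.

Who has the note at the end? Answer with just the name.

Tracking the note through each event:
Start: Rupert has the note.
After event 1: Oscar has the note.
After event 2: Rupert has the note.
After event 3: Wendy has the note.

Answer: Wendy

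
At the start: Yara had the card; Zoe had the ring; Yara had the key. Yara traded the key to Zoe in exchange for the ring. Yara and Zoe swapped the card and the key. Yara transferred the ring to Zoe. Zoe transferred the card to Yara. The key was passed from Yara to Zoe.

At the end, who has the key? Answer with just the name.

Tracking all object holders:
Start: card:Yara, ring:Zoe, key:Yara
Event 1 (swap key<->ring: now key:Zoe, ring:Yara). State: card:Yara, ring:Yara, key:Zoe
Event 2 (swap card<->key: now card:Zoe, key:Yara). State: card:Zoe, ring:Yara, key:Yara
Event 3 (give ring: Yara -> Zoe). State: card:Zoe, ring:Zoe, key:Yara
Event 4 (give card: Zoe -> Yara). State: card:Yara, ring:Zoe, key:Yara
Event 5 (give key: Yara -> Zoe). State: card:Yara, ring:Zoe, key:Zoe

Final state: card:Yara, ring:Zoe, key:Zoe
The key is held by Zoe.

Answer: Zoe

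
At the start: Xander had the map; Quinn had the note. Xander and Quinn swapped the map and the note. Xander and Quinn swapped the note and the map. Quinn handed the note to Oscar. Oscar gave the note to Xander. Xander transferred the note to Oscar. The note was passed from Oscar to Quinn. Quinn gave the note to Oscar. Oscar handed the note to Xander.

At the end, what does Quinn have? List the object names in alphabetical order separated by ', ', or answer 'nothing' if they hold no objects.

Tracking all object holders:
Start: map:Xander, note:Quinn
Event 1 (swap map<->note: now map:Quinn, note:Xander). State: map:Quinn, note:Xander
Event 2 (swap note<->map: now note:Quinn, map:Xander). State: map:Xander, note:Quinn
Event 3 (give note: Quinn -> Oscar). State: map:Xander, note:Oscar
Event 4 (give note: Oscar -> Xander). State: map:Xander, note:Xander
Event 5 (give note: Xander -> Oscar). State: map:Xander, note:Oscar
Event 6 (give note: Oscar -> Quinn). State: map:Xander, note:Quinn
Event 7 (give note: Quinn -> Oscar). State: map:Xander, note:Oscar
Event 8 (give note: Oscar -> Xander). State: map:Xander, note:Xander

Final state: map:Xander, note:Xander
Quinn holds: (nothing).

Answer: nothing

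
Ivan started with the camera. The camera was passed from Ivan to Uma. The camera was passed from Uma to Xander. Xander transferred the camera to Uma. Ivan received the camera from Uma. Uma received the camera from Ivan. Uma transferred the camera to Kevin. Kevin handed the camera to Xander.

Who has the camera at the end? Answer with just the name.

Answer: Xander

Derivation:
Tracking the camera through each event:
Start: Ivan has the camera.
After event 1: Uma has the camera.
After event 2: Xander has the camera.
After event 3: Uma has the camera.
After event 4: Ivan has the camera.
After event 5: Uma has the camera.
After event 6: Kevin has the camera.
After event 7: Xander has the camera.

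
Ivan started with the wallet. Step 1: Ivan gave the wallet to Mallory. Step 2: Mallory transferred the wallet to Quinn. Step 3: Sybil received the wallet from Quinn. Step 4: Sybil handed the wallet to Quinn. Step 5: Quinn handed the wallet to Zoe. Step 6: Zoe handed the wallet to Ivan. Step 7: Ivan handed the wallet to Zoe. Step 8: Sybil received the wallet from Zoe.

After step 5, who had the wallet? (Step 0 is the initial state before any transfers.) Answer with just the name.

Tracking the wallet holder through step 5:
After step 0 (start): Ivan
After step 1: Mallory
After step 2: Quinn
After step 3: Sybil
After step 4: Quinn
After step 5: Zoe

At step 5, the holder is Zoe.

Answer: Zoe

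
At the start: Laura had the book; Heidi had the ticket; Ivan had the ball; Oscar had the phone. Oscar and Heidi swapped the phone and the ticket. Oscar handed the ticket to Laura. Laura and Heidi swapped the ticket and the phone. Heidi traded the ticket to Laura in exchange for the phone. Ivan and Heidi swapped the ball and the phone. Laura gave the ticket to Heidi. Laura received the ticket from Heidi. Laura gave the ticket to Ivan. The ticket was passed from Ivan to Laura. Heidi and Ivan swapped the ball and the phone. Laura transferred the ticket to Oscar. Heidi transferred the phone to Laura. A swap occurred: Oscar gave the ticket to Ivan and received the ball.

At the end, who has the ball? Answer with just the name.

Answer: Oscar

Derivation:
Tracking all object holders:
Start: book:Laura, ticket:Heidi, ball:Ivan, phone:Oscar
Event 1 (swap phone<->ticket: now phone:Heidi, ticket:Oscar). State: book:Laura, ticket:Oscar, ball:Ivan, phone:Heidi
Event 2 (give ticket: Oscar -> Laura). State: book:Laura, ticket:Laura, ball:Ivan, phone:Heidi
Event 3 (swap ticket<->phone: now ticket:Heidi, phone:Laura). State: book:Laura, ticket:Heidi, ball:Ivan, phone:Laura
Event 4 (swap ticket<->phone: now ticket:Laura, phone:Heidi). State: book:Laura, ticket:Laura, ball:Ivan, phone:Heidi
Event 5 (swap ball<->phone: now ball:Heidi, phone:Ivan). State: book:Laura, ticket:Laura, ball:Heidi, phone:Ivan
Event 6 (give ticket: Laura -> Heidi). State: book:Laura, ticket:Heidi, ball:Heidi, phone:Ivan
Event 7 (give ticket: Heidi -> Laura). State: book:Laura, ticket:Laura, ball:Heidi, phone:Ivan
Event 8 (give ticket: Laura -> Ivan). State: book:Laura, ticket:Ivan, ball:Heidi, phone:Ivan
Event 9 (give ticket: Ivan -> Laura). State: book:Laura, ticket:Laura, ball:Heidi, phone:Ivan
Event 10 (swap ball<->phone: now ball:Ivan, phone:Heidi). State: book:Laura, ticket:Laura, ball:Ivan, phone:Heidi
Event 11 (give ticket: Laura -> Oscar). State: book:Laura, ticket:Oscar, ball:Ivan, phone:Heidi
Event 12 (give phone: Heidi -> Laura). State: book:Laura, ticket:Oscar, ball:Ivan, phone:Laura
Event 13 (swap ticket<->ball: now ticket:Ivan, ball:Oscar). State: book:Laura, ticket:Ivan, ball:Oscar, phone:Laura

Final state: book:Laura, ticket:Ivan, ball:Oscar, phone:Laura
The ball is held by Oscar.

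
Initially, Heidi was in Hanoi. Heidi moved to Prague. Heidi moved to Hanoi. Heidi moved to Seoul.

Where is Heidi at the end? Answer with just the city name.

Tracking Heidi's location:
Start: Heidi is in Hanoi.
After move 1: Hanoi -> Prague. Heidi is in Prague.
After move 2: Prague -> Hanoi. Heidi is in Hanoi.
After move 3: Hanoi -> Seoul. Heidi is in Seoul.

Answer: Seoul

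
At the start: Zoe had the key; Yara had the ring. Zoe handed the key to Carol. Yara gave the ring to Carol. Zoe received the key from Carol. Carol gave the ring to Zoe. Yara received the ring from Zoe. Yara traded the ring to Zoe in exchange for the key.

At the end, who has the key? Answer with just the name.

Answer: Yara

Derivation:
Tracking all object holders:
Start: key:Zoe, ring:Yara
Event 1 (give key: Zoe -> Carol). State: key:Carol, ring:Yara
Event 2 (give ring: Yara -> Carol). State: key:Carol, ring:Carol
Event 3 (give key: Carol -> Zoe). State: key:Zoe, ring:Carol
Event 4 (give ring: Carol -> Zoe). State: key:Zoe, ring:Zoe
Event 5 (give ring: Zoe -> Yara). State: key:Zoe, ring:Yara
Event 6 (swap ring<->key: now ring:Zoe, key:Yara). State: key:Yara, ring:Zoe

Final state: key:Yara, ring:Zoe
The key is held by Yara.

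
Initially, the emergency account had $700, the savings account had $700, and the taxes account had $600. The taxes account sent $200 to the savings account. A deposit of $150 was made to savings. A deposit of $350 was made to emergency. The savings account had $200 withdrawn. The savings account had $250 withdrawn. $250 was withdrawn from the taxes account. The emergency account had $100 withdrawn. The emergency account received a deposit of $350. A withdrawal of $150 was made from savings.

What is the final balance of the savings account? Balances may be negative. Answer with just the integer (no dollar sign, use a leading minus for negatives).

Tracking account balances step by step:
Start: emergency=700, savings=700, taxes=600
Event 1 (transfer 200 taxes -> savings): taxes: 600 - 200 = 400, savings: 700 + 200 = 900. Balances: emergency=700, savings=900, taxes=400
Event 2 (deposit 150 to savings): savings: 900 + 150 = 1050. Balances: emergency=700, savings=1050, taxes=400
Event 3 (deposit 350 to emergency): emergency: 700 + 350 = 1050. Balances: emergency=1050, savings=1050, taxes=400
Event 4 (withdraw 200 from savings): savings: 1050 - 200 = 850. Balances: emergency=1050, savings=850, taxes=400
Event 5 (withdraw 250 from savings): savings: 850 - 250 = 600. Balances: emergency=1050, savings=600, taxes=400
Event 6 (withdraw 250 from taxes): taxes: 400 - 250 = 150. Balances: emergency=1050, savings=600, taxes=150
Event 7 (withdraw 100 from emergency): emergency: 1050 - 100 = 950. Balances: emergency=950, savings=600, taxes=150
Event 8 (deposit 350 to emergency): emergency: 950 + 350 = 1300. Balances: emergency=1300, savings=600, taxes=150
Event 9 (withdraw 150 from savings): savings: 600 - 150 = 450. Balances: emergency=1300, savings=450, taxes=150

Final balance of savings: 450

Answer: 450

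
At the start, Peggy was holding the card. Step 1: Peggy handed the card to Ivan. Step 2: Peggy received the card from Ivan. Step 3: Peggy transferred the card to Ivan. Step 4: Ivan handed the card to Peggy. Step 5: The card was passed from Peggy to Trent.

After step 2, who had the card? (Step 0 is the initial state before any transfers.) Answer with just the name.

Tracking the card holder through step 2:
After step 0 (start): Peggy
After step 1: Ivan
After step 2: Peggy

At step 2, the holder is Peggy.

Answer: Peggy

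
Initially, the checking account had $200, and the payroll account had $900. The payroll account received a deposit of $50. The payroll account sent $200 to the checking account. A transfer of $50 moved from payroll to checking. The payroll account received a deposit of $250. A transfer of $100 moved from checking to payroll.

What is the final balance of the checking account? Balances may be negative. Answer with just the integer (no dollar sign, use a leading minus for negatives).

Answer: 350

Derivation:
Tracking account balances step by step:
Start: checking=200, payroll=900
Event 1 (deposit 50 to payroll): payroll: 900 + 50 = 950. Balances: checking=200, payroll=950
Event 2 (transfer 200 payroll -> checking): payroll: 950 - 200 = 750, checking: 200 + 200 = 400. Balances: checking=400, payroll=750
Event 3 (transfer 50 payroll -> checking): payroll: 750 - 50 = 700, checking: 400 + 50 = 450. Balances: checking=450, payroll=700
Event 4 (deposit 250 to payroll): payroll: 700 + 250 = 950. Balances: checking=450, payroll=950
Event 5 (transfer 100 checking -> payroll): checking: 450 - 100 = 350, payroll: 950 + 100 = 1050. Balances: checking=350, payroll=1050

Final balance of checking: 350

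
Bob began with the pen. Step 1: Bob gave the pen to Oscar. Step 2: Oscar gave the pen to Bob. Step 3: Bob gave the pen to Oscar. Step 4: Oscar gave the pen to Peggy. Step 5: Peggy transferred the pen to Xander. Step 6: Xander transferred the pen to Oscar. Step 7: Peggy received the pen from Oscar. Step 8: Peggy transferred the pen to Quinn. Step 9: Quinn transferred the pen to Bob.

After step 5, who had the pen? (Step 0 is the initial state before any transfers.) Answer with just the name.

Tracking the pen holder through step 5:
After step 0 (start): Bob
After step 1: Oscar
After step 2: Bob
After step 3: Oscar
After step 4: Peggy
After step 5: Xander

At step 5, the holder is Xander.

Answer: Xander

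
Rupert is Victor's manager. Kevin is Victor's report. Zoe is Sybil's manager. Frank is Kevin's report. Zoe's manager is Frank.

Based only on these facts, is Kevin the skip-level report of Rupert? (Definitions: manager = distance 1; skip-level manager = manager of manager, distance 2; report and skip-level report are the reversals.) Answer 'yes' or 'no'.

Reconstructing the manager chain from the given facts:
  Rupert -> Victor -> Kevin -> Frank -> Zoe -> Sybil
(each arrow means 'manager of the next')
Positions in the chain (0 = top):
  position of Rupert: 0
  position of Victor: 1
  position of Kevin: 2
  position of Frank: 3
  position of Zoe: 4
  position of Sybil: 5

Kevin is at position 2, Rupert is at position 0; signed distance (j - i) = -2.
'skip-level report' requires j - i = -2. Actual distance is -2, so the relation HOLDS.

Answer: yes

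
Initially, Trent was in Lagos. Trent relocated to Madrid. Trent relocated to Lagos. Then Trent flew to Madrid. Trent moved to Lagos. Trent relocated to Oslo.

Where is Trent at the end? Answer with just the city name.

Answer: Oslo

Derivation:
Tracking Trent's location:
Start: Trent is in Lagos.
After move 1: Lagos -> Madrid. Trent is in Madrid.
After move 2: Madrid -> Lagos. Trent is in Lagos.
After move 3: Lagos -> Madrid. Trent is in Madrid.
After move 4: Madrid -> Lagos. Trent is in Lagos.
After move 5: Lagos -> Oslo. Trent is in Oslo.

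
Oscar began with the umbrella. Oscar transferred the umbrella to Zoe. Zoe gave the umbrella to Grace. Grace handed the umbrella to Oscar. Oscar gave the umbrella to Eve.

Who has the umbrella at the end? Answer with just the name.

Tracking the umbrella through each event:
Start: Oscar has the umbrella.
After event 1: Zoe has the umbrella.
After event 2: Grace has the umbrella.
After event 3: Oscar has the umbrella.
After event 4: Eve has the umbrella.

Answer: Eve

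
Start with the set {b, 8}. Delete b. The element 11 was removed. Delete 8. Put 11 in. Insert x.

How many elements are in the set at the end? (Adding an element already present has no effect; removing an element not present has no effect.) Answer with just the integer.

Tracking the set through each operation:
Start: {8, b}
Event 1 (remove b): removed. Set: {8}
Event 2 (remove 11): not present, no change. Set: {8}
Event 3 (remove 8): removed. Set: {}
Event 4 (add 11): added. Set: {11}
Event 5 (add x): added. Set: {11, x}

Final set: {11, x} (size 2)

Answer: 2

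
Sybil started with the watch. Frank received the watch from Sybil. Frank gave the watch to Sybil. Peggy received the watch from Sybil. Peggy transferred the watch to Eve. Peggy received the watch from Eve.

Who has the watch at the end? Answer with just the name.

Tracking the watch through each event:
Start: Sybil has the watch.
After event 1: Frank has the watch.
After event 2: Sybil has the watch.
After event 3: Peggy has the watch.
After event 4: Eve has the watch.
After event 5: Peggy has the watch.

Answer: Peggy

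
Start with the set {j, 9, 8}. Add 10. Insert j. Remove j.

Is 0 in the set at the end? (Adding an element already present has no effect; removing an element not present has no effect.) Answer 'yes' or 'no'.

Answer: no

Derivation:
Tracking the set through each operation:
Start: {8, 9, j}
Event 1 (add 10): added. Set: {10, 8, 9, j}
Event 2 (add j): already present, no change. Set: {10, 8, 9, j}
Event 3 (remove j): removed. Set: {10, 8, 9}

Final set: {10, 8, 9} (size 3)
0 is NOT in the final set.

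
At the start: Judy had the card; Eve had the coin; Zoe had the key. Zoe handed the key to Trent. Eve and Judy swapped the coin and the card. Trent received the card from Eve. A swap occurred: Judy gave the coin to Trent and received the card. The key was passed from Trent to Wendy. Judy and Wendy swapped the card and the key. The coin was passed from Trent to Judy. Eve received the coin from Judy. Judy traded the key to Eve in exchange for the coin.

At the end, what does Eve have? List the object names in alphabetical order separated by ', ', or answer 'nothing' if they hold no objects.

Tracking all object holders:
Start: card:Judy, coin:Eve, key:Zoe
Event 1 (give key: Zoe -> Trent). State: card:Judy, coin:Eve, key:Trent
Event 2 (swap coin<->card: now coin:Judy, card:Eve). State: card:Eve, coin:Judy, key:Trent
Event 3 (give card: Eve -> Trent). State: card:Trent, coin:Judy, key:Trent
Event 4 (swap coin<->card: now coin:Trent, card:Judy). State: card:Judy, coin:Trent, key:Trent
Event 5 (give key: Trent -> Wendy). State: card:Judy, coin:Trent, key:Wendy
Event 6 (swap card<->key: now card:Wendy, key:Judy). State: card:Wendy, coin:Trent, key:Judy
Event 7 (give coin: Trent -> Judy). State: card:Wendy, coin:Judy, key:Judy
Event 8 (give coin: Judy -> Eve). State: card:Wendy, coin:Eve, key:Judy
Event 9 (swap key<->coin: now key:Eve, coin:Judy). State: card:Wendy, coin:Judy, key:Eve

Final state: card:Wendy, coin:Judy, key:Eve
Eve holds: key.

Answer: key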